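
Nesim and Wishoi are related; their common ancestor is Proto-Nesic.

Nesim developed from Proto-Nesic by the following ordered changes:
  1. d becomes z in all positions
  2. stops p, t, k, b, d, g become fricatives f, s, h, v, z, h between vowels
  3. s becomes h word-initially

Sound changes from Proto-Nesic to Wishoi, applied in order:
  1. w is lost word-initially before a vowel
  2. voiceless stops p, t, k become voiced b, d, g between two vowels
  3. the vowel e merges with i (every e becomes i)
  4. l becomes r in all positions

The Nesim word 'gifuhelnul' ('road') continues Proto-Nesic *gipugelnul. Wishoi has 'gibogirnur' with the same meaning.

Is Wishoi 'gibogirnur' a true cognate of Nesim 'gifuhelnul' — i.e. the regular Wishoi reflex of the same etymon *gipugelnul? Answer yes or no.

Derive the expected Wishoi reflex of *gipugelnul:
Wishoi: *gipugelnul > gibugelnul > gibugilnul > gibugirnur  (by intervocalic voicing, vowel merger, unconditioned shift)
The regular Wishoi reflex would be 'gibugirnur', but the attested form is 'gibogirnur'. The correspondence is irregular, so they are not cognates (the Wishoi form has a different source).

no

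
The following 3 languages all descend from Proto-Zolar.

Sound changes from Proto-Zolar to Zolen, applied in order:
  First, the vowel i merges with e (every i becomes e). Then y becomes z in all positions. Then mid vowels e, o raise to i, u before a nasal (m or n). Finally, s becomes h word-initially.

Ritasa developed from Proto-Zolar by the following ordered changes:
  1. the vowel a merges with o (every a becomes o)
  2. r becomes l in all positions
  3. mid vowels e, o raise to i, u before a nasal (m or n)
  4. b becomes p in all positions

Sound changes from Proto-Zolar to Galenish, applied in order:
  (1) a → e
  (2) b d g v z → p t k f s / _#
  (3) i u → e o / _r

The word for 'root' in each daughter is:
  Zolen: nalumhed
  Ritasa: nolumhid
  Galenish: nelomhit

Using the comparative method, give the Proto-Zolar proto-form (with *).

*nalomhid

Position 8: Zolen has d, Ritasa has d, Galenish has t. Zolen preserves d here (none of its changes turn any other segment into d), so the proto-segment is *d.
Position 2: Zolen has a, Ritasa has o, Galenish has e. Zolen preserves a here (none of its changes turn any other segment into a), so the proto-segment is *a.
Continuing position by position gives *nalomhid; check it forward:
Zolen: start from *nalomhid.
  rule 1 (vowel merger): nalomhid → nalomhed
  rule 2: no change — nalomhed
  rule 3 (pre-nasal raising): nalomhed → nalumhed
  rule 4: no change — nalumhed
  ⇒ Zolen nalumhed
Ritasa: start from *nalomhid.
  rule 1 (vowel merger): nalomhid → nolomhid
  rule 2: no change — nolomhid
  rule 3 (pre-nasal raising): nolomhid → nolumhid
  rule 4: no change — nolumhid
  ⇒ Ritasa nolumhid
Galenish: *nalomhid
  nalomhid → nelomhid   [vowel merger]
  nelomhid → nelomhit   [final devoicing]
  nelomhit (rule 3 does not apply)
  giving Galenish nelomhit.
*nalomhid is the unique common source.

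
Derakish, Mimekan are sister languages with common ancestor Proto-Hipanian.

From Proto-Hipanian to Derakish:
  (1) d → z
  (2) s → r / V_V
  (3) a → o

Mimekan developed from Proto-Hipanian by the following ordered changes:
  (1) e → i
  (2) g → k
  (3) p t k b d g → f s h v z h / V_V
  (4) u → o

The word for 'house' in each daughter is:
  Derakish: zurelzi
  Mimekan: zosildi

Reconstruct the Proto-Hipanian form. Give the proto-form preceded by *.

Position 4: Derakish has e, Mimekan has i. Derakish preserves e here (none of its changes turn any other segment into e), so the proto-segment is *e.
Position 2: Derakish has u, Mimekan has o. Derakish preserves u here (none of its changes turn any other segment into u), so the proto-segment is *u.
Position 3: Derakish has r, Mimekan has s. Taking the neighbouring segments as reconstructed: Derakish r could go back to *s or *r; Mimekan s could go back to *t or *s — the one source consistent with every daughter is *s.
Verify the candidate proto-form against each daughter:
Derakish: start from *zuseldi.
  rule 1 (unconditioned shift): zuseldi → zuselzi
  rule 2 (rhotacism): zuselzi → zurelzi
  rule 3: no change — zurelzi
  ⇒ Derakish zurelzi
Mimekan: *zuseldi
  zuseldi → zusildi   [vowel merger]
  zusildi (rule 2 does not apply)
  zusildi (rule 3 does not apply)
  zusildi → zosildi   [vowel merger]
  giving Mimekan zosildi.
Only *zuseldi yields all of Derakish zurelzi, Mimekan zosildi.

*zuseldi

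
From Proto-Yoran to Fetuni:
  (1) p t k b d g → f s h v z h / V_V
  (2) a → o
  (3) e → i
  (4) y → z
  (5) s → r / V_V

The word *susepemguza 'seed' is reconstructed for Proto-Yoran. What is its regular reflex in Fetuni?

surifimguzo

Fetuni: *susepemguza
  susepemguza → susefemguza   [intervocalic lenition]
  susefemguza → susefemguzo   [vowel merger]
  susefemguzo → susifimguzo   [vowel merger]
  susifimguzo (rule 4 does not apply)
  susifimguzo → surifimguzo   [rhotacism]
  giving Fetuni surifimguzo.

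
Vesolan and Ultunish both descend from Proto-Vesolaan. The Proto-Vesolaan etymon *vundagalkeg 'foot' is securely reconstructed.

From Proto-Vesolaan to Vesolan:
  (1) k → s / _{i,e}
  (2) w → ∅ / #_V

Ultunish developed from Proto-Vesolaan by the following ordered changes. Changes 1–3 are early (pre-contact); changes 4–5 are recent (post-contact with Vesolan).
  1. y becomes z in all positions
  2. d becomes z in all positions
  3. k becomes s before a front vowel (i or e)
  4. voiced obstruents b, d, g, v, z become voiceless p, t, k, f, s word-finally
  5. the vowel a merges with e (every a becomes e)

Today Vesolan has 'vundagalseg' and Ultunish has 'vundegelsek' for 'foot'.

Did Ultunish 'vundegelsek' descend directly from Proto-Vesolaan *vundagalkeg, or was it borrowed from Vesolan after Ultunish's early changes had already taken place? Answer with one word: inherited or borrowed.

If inherited, *vundagalkeg would pass through all of Ultunish's changes:
Ultunish: *vundagalkeg > vunzagalkeg > vunzagalseg > vunzagalsek > vunzegelsek  (by unconditioned shift, palatalisation, final devoicing, vowel merger)
If borrowed from Vesolan 'vundagalseg' after the early changes, it would undergo only the recent ones:
  rule 4 (final devoicing): vundagalseg → vundagalsek
  rule 5 (vowel merger): vundagalsek → vundegelsek
  ⇒ as a loan: vundegelsek
Ultunish 'vundegelsek' matches the loan outcome 'vundegelsek', not the inherited 'vunzegelsek' — it skipped the early Ultunish changes, so it was borrowed from Vesolan.

borrowed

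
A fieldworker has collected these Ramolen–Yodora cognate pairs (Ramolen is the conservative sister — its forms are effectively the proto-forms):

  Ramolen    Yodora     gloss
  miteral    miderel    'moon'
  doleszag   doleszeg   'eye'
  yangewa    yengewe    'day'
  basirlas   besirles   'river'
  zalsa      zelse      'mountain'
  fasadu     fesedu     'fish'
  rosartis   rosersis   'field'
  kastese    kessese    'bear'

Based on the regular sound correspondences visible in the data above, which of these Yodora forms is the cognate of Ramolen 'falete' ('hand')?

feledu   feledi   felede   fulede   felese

felede

miteral ~ miderel, doleszag ~ doleszeg — Ramolen a corresponds to Yodora e after a consonant, before a consonant other than r, m, n, p, b, f, v.
miteral ~ miderel — Ramolen t corresponds to Yodora d between vowels (before a front vowel).
Applying these to Ramolen 'falete':
  falete → felete   (a→e after a consonant, before a consonant other than r, m, n, p, b, f, v)
  felete → felede   (t→d between vowels (before a front vowel))
So the Yodora cognate is 'felede'.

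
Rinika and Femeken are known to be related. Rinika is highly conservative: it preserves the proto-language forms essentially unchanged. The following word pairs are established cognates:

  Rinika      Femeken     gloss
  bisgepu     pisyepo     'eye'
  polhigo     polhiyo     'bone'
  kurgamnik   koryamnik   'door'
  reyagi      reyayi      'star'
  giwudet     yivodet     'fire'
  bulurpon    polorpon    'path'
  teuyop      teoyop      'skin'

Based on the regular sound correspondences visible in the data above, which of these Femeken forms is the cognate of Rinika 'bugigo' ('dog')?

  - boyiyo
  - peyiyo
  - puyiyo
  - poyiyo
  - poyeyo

poyiyo

bulurpon ~ polorpon — Rinika b corresponds to Femeken p word-initially before a back vowel.
giwudet ~ yivodet, bulurpon ~ polorpon — Rinika u corresponds to Femeken o after a consonant, before a consonant other than r, m, n, p, b, f, v.
reyagi ~ reyayi — Rinika g corresponds to Femeken y between vowels (before a front vowel).
polhigo ~ polhiyo — Rinika g corresponds to Femeken y between vowels (before a back vowel).
Applying these to Rinika 'bugigo':
  bugigo → pugigo   (b→p word-initially before a back vowel)
  pugigo → pogigo   (u→o after a consonant, before a consonant other than r, m, n, p, b, f, v)
  pogigo → poyigo   (g→y between vowels (before a front vowel))
  poyigo → poyiyo   (g→y between vowels (before a back vowel))
So the Femeken cognate is 'poyiyo'.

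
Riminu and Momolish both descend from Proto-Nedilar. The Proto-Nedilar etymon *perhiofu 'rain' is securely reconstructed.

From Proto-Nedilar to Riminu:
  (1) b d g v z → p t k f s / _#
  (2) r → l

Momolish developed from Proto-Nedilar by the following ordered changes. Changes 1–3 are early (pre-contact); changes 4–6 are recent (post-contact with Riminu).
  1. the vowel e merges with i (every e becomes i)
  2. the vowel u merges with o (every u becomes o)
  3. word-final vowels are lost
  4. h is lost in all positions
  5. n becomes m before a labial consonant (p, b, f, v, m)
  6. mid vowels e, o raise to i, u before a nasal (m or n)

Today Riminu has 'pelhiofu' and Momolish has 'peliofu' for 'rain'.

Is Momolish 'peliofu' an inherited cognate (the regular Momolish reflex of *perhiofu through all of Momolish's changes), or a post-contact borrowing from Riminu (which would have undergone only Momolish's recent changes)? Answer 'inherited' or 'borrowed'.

borrowed

If inherited, *perhiofu would pass through all of Momolish's changes:
Momolish: start from *perhiofu.
  rule 1 (vowel merger): perhiofu → pirhiofu
  rule 2 (vowel merger): pirhiofu → pirhiofo
  rule 3 (apocope): pirhiofo → pirhiof
  rule 4 (h-loss): pirhiof → piriof
  rule 5: no change — piriof
  rule 6: no change — piriof
  ⇒ Momolish piriof
If borrowed from Riminu 'pelhiofu' after the early changes, it would undergo only the recent ones:
  rule 4 (h-loss): pelhiofu → peliofu
  rule 5 (nasal place assimilation): no change (peliofu)
  rule 6 (pre-nasal raising): no change (peliofu)
  ⇒ as a loan: peliofu
Momolish 'peliofu' matches the loan outcome 'peliofu', not the inherited 'piriof' — it skipped the early Momolish changes, so it was borrowed from Riminu.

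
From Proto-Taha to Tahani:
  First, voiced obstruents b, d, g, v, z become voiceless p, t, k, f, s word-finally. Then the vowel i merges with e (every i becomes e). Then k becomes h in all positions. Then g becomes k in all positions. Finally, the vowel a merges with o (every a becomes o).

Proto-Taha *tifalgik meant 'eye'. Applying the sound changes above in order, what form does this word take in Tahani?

tefolkeh

Tahani: start from *tifalgik.
  rule 1: no change — tifalgik
  rule 2 (vowel merger): tifalgik → tefalgek
  rule 3 (unconditioned shift): tefalgek → tefalgeh
  rule 4 (unconditioned shift): tefalgeh → tefalkeh
  rule 5 (vowel merger): tefalkeh → tefolkeh
  ⇒ Tahani tefolkeh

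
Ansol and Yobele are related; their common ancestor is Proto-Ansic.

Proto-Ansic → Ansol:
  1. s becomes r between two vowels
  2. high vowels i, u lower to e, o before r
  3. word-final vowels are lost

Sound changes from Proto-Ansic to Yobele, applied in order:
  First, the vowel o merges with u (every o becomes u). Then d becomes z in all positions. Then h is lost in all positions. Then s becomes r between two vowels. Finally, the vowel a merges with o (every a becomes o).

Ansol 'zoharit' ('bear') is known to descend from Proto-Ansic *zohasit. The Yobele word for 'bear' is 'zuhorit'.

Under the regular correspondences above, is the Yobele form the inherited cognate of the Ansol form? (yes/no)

Derive the expected Yobele reflex of *zohasit:
Yobele: *zohasit
  zohasit → zuhasit   [vowel merger]
  zuhasit (rule 2 does not apply)
  zuhasit → zuasit   [h-loss]
  zuasit → zuarit   [rhotacism]
  zuarit → zuorit   [vowel merger]
  giving Yobele zuorit.
The regular Yobele reflex would be 'zuorit', but the attested form is 'zuhorit'. The correspondence is irregular, so they are not cognates (the Yobele form has a different source).

no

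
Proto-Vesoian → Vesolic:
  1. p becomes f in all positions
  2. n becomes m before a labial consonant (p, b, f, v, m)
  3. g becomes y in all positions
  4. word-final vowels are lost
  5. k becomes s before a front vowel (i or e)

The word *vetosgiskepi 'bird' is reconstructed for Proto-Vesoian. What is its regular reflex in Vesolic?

vetosyissef

Vesolic: *vetosgiskepi
  vetosgiskepi → vetosgiskefi   [unconditioned shift]
  vetosgiskefi (rule 2 does not apply)
  vetosgiskefi → vetosyiskefi   [unconditioned shift]
  vetosyiskefi → vetosyiskef   [apocope]
  vetosyiskef → vetosyissef   [palatalisation]
  giving Vesolic vetosyissef.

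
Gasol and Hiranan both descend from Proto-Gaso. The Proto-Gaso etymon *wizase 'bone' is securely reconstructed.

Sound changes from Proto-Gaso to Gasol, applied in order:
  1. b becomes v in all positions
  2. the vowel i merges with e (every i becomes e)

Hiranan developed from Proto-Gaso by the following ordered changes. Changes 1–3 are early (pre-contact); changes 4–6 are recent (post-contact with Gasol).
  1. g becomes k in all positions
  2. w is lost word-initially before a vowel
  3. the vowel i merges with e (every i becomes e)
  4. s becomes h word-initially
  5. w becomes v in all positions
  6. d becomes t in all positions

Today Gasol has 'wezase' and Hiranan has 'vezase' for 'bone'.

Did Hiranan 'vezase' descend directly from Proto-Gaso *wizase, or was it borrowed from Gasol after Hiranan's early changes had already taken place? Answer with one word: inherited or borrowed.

If inherited, *wizase would pass through all of Hiranan's changes:
Hiranan: start from *wizase.
  rule 1: no change — wizase
  rule 2 (glide loss): wizase → izase
  rule 3 (vowel merger): izase → ezase
  rule 4: no change — ezase
  rule 5: no change — ezase
  rule 6: no change — ezase
  ⇒ Hiranan ezase
If borrowed from Gasol 'wezase' after the early changes, it would undergo only the recent ones:
  rule 4 (debuccalisation): no change (wezase)
  rule 5 (unconditioned shift): wezase → vezase
  rule 6 (unconditioned shift): no change (vezase)
  ⇒ as a loan: vezase
Hiranan 'vezase' matches the loan outcome 'vezase', not the inherited 'ezase' — it skipped the early Hiranan changes, so it was borrowed from Gasol.

borrowed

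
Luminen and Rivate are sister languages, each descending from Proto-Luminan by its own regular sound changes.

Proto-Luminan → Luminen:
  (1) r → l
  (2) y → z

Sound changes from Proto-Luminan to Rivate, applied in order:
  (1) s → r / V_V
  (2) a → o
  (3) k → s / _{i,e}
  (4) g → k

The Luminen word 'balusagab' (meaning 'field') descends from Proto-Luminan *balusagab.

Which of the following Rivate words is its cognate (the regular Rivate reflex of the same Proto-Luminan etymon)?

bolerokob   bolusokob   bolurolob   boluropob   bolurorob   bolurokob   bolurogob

Rivate: *balusagab > baluragab > bolurogob > bolurokob  (by rhotacism, vowel merger, unconditioned shift)
Only 'bolurokob' matches the regular Rivate development of *balusagab.

bolurokob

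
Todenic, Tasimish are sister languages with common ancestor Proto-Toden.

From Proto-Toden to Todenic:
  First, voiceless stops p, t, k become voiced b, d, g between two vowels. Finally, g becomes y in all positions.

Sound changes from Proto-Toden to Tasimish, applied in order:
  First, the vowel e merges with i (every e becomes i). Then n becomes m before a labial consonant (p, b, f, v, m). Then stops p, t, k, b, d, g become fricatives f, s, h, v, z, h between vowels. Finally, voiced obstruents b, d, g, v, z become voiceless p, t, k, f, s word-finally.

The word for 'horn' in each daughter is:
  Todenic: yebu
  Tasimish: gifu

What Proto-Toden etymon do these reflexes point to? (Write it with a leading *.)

Position 1: Todenic has y, Tasimish has g. Tasimish preserves g here (none of its changes turn any other segment into g), so the proto-segment is *g.
Position 2: Todenic has e, Tasimish has i. Todenic preserves e here (none of its changes turn any other segment into e), so the proto-segment is *e.
Position 3: Todenic has b, Tasimish has f. Taking the neighbouring segments as reconstructed: Todenic b could go back to *p or *b; Tasimish f could go back to *p or *f — the one source consistent with every daughter is *p.
Continuing position by position gives *gepu; check it forward:
Todenic: *gepu
  gepu → gebu   [intervocalic voicing]
  gebu → yebu   [unconditioned shift]
  giving Todenic yebu.
Tasimish: *gepu
  gepu → gipu   [vowel merger]
  gipu (rule 2 does not apply)
  gipu → gifu   [intervocalic lenition]
  gifu (rule 4 does not apply)
  giving Tasimish gifu.
*gepu is the unique common source.

*gepu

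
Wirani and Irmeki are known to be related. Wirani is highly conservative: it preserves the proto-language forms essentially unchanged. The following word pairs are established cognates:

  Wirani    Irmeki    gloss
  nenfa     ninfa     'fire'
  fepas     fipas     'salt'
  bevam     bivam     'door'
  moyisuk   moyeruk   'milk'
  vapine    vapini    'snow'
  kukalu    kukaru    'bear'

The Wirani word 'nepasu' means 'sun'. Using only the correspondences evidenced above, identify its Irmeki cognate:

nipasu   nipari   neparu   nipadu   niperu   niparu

niparu

fepas ~ fipas — Wirani e corresponds to Irmeki i after a consonant, before a labial obstruent.
moyisuk ~ moyeruk — Wirani s corresponds to Irmeki r between vowels (before a back vowel).
Applying these to Wirani 'nepasu':
  nepasu → nipasu   (e→i after a consonant, before a labial obstruent)
  nipasu → niparu   (s→r between vowels (before a back vowel))
So the Irmeki cognate is 'niparu'.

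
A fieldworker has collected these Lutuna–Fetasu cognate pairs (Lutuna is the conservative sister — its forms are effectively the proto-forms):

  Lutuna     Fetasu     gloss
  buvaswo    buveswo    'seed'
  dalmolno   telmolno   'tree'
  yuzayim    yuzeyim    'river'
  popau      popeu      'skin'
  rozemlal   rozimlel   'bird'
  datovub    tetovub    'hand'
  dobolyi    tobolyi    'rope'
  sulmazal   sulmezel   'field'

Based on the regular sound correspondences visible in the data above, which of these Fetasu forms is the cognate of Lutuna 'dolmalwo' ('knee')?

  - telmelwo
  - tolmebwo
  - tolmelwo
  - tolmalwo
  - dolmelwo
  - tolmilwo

dobolyi ~ tobolyi — Lutuna d corresponds to Fetasu t word-initially before a back vowel.
buvaswo ~ buveswo, dalmolno ~ telmolno — Lutuna a corresponds to Fetasu e after a consonant, before a consonant other than r, m, n, p, b, f, v.
Applying these to Lutuna 'dolmalwo':
  dolmalwo → tolmalwo   (d→t word-initially before a back vowel)
  tolmalwo → tolmelwo   (a→e after a consonant, before a consonant other than r, m, n, p, b, f, v)
So the Fetasu cognate is 'tolmelwo'.

tolmelwo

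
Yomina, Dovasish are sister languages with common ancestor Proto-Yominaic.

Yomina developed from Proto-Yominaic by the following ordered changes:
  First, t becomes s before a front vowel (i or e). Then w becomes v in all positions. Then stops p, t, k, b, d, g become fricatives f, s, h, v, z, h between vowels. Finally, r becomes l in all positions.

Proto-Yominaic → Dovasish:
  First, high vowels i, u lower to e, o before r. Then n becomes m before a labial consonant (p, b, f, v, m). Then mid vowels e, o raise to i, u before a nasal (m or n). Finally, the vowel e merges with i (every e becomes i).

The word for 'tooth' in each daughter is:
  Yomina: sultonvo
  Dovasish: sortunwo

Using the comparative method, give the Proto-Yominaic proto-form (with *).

*surtonwo

Position 3: Yomina has l, Dovasish has r. Dovasish preserves r here (none of its changes turn any other segment into r), so the proto-segment is *r.
Position 5: Yomina has o, Dovasish has u. Yomina preserves o here (none of its changes turn any other segment into o), so the proto-segment is *o.
Position 2: Yomina has u, Dovasish has o. Yomina preserves u here (none of its changes turn any other segment into u), so the proto-segment is *u.
Continuing position by position gives *surtonwo; check it forward:
Yomina: *surtonwo > surtonvo > sultonvo  (by unconditioned shift, unconditioned shift)
Dovasish: *surtonwo > sortonwo > sortunwo  (by pre-rhotic lowering, pre-nasal raising)
Only *surtonwo yields all of Yomina sultonvo, Dovasish sortunwo.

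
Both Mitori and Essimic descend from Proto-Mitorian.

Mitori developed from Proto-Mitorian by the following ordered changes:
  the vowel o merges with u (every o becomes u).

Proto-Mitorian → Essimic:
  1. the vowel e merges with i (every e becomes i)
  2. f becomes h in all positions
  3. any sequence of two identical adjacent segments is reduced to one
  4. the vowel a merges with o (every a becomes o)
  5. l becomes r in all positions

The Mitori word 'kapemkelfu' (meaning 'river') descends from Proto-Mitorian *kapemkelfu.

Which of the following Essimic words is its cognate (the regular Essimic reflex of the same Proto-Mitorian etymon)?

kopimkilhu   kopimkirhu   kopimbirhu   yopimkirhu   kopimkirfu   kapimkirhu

Essimic: *kapemkelfu
  kapemkelfu → kapimkilfu   [vowel merger]
  kapimkilfu → kapimkilhu   [unconditioned shift]
  kapimkilhu (rule 3 does not apply)
  kapimkilhu → kopimkilhu   [vowel merger]
  kopimkilhu → kopimkirhu   [unconditioned shift]
  giving Essimic kopimkirhu.
Only 'kopimkirhu' matches the regular Essimic development of *kapemkelfu.

kopimkirhu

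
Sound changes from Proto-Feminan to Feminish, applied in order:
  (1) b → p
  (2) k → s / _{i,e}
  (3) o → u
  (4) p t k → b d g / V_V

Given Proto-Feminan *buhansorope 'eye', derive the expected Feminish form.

puhansurube

Feminish: *buhansorope
  buhansorope → puhansorope   [unconditioned shift]
  puhansorope (rule 2 does not apply)
  puhansorope → puhansurupe   [vowel merger]
  puhansurupe → puhansurube   [intervocalic voicing]
  giving Feminish puhansurube.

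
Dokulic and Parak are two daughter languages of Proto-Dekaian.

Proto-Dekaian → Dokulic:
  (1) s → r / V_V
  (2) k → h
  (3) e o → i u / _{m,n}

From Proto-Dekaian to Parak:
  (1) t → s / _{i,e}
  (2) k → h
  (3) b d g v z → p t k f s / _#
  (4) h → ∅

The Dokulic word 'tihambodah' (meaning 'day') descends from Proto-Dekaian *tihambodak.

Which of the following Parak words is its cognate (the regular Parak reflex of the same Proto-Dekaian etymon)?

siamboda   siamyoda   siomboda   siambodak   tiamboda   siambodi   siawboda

Parak: start from *tihambodak.
  rule 1 (palatalisation): tihambodak → sihambodak
  rule 2 (unconditioned shift): sihambodak → sihambodah
  rule 3: no change — sihambodah
  rule 4 (h-loss): sihambodah → siamboda
  ⇒ Parak siamboda
The other candidates each miss or misapply at least one Parak change.

siamboda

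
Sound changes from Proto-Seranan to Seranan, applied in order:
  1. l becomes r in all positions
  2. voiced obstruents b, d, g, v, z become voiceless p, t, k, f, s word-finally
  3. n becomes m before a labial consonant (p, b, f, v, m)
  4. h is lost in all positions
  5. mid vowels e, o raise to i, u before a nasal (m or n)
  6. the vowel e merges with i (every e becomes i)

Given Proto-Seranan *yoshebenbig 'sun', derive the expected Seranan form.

yosibimbik

Seranan: *yoshebenbig
  yoshebenbig (rule 1 does not apply)
  yoshebenbig → yoshebenbik   [final devoicing]
  yoshebenbik → yoshebembik   [nasal place assimilation]
  yoshebembik → yosebembik   [h-loss]
  yosebembik → yosebimbik   [pre-nasal raising]
  yosebimbik → yosibimbik   [vowel merger]
  giving Seranan yosibimbik.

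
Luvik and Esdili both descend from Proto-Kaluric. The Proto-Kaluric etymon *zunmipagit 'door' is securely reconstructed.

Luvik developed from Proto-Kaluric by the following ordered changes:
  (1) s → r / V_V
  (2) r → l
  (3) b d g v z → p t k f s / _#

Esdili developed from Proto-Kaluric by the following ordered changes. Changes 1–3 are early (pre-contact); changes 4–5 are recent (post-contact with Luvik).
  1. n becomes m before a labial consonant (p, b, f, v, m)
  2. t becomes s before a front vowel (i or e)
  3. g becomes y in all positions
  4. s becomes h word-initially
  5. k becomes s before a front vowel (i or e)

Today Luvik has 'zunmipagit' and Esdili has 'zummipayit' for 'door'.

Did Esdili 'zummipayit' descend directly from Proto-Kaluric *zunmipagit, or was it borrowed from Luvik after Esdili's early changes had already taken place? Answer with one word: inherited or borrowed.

inherited

If inherited, *zunmipagit would pass through all of Esdili's changes:
Esdili: *zunmipagit > zummipagit > zummipayit  (by nasal place assimilation, unconditioned shift)
If borrowed from Luvik 'zunmipagit' after the early changes, it would undergo only the recent ones:
  rule 4 (debuccalisation): no change (zunmipagit)
  rule 5 (palatalisation): no change (zunmipagit)
  ⇒ as a loan: zunmipagit
Esdili 'zummipayit' matches the inherited outcome exactly, so it is an inherited cognate, not a loan.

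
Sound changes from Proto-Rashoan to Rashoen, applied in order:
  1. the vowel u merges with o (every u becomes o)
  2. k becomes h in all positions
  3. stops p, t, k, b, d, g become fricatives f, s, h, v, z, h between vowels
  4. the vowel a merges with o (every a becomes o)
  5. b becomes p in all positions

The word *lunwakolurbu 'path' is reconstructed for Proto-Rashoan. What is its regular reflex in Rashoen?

Rashoen: *lunwakolurbu
  lunwakolurbu → lonwakolorbo   [vowel merger]
  lonwakolorbo → lonwaholorbo   [unconditioned shift]
  lonwaholorbo (rule 3 does not apply)
  lonwaholorbo → lonwoholorbo   [vowel merger]
  lonwoholorbo → lonwoholorpo   [unconditioned shift]
  giving Rashoen lonwoholorpo.

lonwoholorpo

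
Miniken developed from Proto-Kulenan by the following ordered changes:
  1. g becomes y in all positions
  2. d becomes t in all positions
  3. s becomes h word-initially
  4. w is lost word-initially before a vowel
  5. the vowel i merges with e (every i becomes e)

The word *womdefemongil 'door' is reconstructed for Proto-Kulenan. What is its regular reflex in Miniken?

omtefemonyel

Miniken: *womdefemongil > womdefemonyil > womtefemonyil > omtefemonyil > omtefemonyel  (by unconditioned shift, unconditioned shift, glide loss, vowel merger)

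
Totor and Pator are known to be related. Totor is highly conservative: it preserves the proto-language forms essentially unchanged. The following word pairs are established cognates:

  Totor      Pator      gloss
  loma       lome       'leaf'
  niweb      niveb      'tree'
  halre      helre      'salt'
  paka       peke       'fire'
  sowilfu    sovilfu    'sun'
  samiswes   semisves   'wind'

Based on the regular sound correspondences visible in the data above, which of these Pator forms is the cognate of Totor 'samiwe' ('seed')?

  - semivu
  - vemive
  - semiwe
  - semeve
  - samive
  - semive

semive

samiswes ~ semisves — Totor a corresponds to Pator e after a consonant, before a nasal.
niweb ~ niveb — Totor w corresponds to Pator v between vowels (before a front vowel).
Applying these to Totor 'samiwe':
  samiwe → semiwe   (a→e after a consonant, before a nasal)
  semiwe → semive   (w→v between vowels (before a front vowel))
So the Pator cognate is 'semive'.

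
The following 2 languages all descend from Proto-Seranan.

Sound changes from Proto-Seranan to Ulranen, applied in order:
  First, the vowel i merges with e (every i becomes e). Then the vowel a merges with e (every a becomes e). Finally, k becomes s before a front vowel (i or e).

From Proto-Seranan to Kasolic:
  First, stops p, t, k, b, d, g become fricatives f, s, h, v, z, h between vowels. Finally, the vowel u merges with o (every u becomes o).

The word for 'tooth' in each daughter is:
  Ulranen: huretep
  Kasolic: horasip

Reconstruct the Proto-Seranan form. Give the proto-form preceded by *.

Position 6: Ulranen has e, Kasolic has i. Kasolic preserves i here (none of its changes turn any other segment into i), so the proto-segment is *i.
Position 2: Ulranen has u, Kasolic has o. Ulranen preserves u here (none of its changes turn any other segment into u), so the proto-segment is *u.
Position 4: Ulranen has e, Kasolic has a. Kasolic preserves a here (none of its changes turn any other segment into a), so the proto-segment is *a.
This points to *huratip. Verify forward in each daughter:
Ulranen: *huratip > huratep > huretep  (by vowel merger, vowel merger)
Kasolic: start from *huratip.
  rule 1 (intervocalic lenition): huratip → hurasip
  rule 2 (vowel merger): hurasip → horasip
  ⇒ Kasolic horasip
*huratip is the unique common source.

*huratip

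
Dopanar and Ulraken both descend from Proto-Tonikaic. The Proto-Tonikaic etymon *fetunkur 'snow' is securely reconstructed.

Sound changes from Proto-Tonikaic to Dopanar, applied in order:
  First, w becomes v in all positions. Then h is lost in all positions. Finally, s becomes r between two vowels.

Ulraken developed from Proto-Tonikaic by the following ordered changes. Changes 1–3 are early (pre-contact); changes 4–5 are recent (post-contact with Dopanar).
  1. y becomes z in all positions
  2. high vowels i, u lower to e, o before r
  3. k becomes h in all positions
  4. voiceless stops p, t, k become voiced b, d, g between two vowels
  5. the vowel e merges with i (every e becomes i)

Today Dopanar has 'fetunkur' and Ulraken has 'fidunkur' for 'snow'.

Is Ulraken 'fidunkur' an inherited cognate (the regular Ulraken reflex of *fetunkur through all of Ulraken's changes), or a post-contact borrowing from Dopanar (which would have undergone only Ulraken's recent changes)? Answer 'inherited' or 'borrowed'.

If inherited, *fetunkur would pass through all of Ulraken's changes:
Ulraken: *fetunkur > fetunkor > fetunhor > fedunhor > fidunhor  (by pre-rhotic lowering, unconditioned shift, intervocalic voicing, vowel merger)
If borrowed from Dopanar 'fetunkur' after the early changes, it would undergo only the recent ones:
  rule 4 (intervocalic voicing): fetunkur → fedunkur
  rule 5 (vowel merger): fedunkur → fidunkur
  ⇒ as a loan: fidunkur
Ulraken 'fidunkur' matches the loan outcome 'fidunkur', not the inherited 'fidunhor' — it skipped the early Ulraken changes, so it was borrowed from Dopanar.

borrowed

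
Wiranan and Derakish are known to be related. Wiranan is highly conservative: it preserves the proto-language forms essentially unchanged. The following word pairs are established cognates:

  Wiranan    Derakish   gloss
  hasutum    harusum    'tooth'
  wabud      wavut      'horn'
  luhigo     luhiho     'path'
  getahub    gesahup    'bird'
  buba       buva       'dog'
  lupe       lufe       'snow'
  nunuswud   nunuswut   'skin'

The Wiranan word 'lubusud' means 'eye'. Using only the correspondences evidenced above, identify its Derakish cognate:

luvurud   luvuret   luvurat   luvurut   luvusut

wabud ~ wavut — Wiranan b corresponds to Derakish v between vowels (before a back vowel).
hasutum ~ harusum — Wiranan s corresponds to Derakish r between vowels (before a back vowel).
wabud ~ wavut, nunuswud ~ nunuswut — Wiranan d corresponds to Derakish t word-finally.
Applying these to Wiranan 'lubusud':
  lubusud → luvusud   (b→v between vowels (before a back vowel))
  luvusud → luvurud   (s→r between vowels (before a back vowel))
  luvurud → luvurut   (d→t word-finally)
So the Derakish cognate is 'luvurut'.

luvurut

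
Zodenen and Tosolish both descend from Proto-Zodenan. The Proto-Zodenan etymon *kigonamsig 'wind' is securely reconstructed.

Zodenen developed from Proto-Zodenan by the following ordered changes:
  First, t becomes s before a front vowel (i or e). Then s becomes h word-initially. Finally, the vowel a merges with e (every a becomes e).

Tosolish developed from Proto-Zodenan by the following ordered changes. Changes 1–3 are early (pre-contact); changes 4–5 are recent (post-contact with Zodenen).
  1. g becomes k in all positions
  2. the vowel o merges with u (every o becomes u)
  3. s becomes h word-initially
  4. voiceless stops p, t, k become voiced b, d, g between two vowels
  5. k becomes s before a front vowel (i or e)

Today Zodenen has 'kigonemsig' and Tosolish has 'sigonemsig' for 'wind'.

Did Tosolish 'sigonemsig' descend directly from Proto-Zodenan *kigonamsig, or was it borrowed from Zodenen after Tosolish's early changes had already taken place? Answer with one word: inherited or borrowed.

If inherited, *kigonamsig would pass through all of Tosolish's changes:
Tosolish: *kigonamsig
  kigonamsig → kikonamsik   [unconditioned shift]
  kikonamsik → kikunamsik   [vowel merger]
  kikunamsik (rule 3 does not apply)
  kikunamsik → kigunamsik   [intervocalic voicing]
  kigunamsik → sigunamsik   [palatalisation]
  giving Tosolish sigunamsik.
If borrowed from Zodenen 'kigonemsig' after the early changes, it would undergo only the recent ones:
  rule 4 (intervocalic voicing): no change (kigonemsig)
  rule 5 (palatalisation): kigonemsig → sigonemsig
  ⇒ as a loan: sigonemsig
Tosolish 'sigonemsig' matches the loan outcome 'sigonemsig', not the inherited 'sigunamsik' — it skipped the early Tosolish changes, so it was borrowed from Zodenen.

borrowed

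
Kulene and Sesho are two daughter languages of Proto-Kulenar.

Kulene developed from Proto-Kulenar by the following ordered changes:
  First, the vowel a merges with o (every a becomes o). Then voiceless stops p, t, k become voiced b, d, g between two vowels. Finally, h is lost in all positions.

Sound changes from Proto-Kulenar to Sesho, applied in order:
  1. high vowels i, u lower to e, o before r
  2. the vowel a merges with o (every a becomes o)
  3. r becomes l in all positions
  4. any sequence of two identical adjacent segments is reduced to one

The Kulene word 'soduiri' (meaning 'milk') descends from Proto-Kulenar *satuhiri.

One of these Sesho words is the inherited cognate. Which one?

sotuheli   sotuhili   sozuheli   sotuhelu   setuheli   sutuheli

sotuheli

Sesho: *satuhiri > satuheri > sotuheri > sotuheli  (by pre-rhotic lowering, vowel merger, unconditioned shift)
Among the options, 'sotuheli' alone shows every Sesho change applied in order.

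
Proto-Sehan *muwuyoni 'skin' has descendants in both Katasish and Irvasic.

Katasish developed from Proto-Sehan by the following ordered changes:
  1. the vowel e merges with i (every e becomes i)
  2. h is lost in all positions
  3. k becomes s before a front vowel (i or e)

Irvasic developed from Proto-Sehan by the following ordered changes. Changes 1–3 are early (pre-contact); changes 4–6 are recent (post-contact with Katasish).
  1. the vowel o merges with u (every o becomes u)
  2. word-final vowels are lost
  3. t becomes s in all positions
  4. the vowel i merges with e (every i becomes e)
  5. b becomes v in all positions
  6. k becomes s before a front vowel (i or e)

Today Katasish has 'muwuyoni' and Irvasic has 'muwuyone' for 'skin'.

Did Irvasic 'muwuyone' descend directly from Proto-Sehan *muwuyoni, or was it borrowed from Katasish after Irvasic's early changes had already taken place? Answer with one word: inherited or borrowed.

borrowed

If inherited, *muwuyoni would pass through all of Irvasic's changes:
Irvasic: *muwuyoni > muwuyuni > muwuyun  (by vowel merger, apocope)
If borrowed from Katasish 'muwuyoni' after the early changes, it would undergo only the recent ones:
  rule 4 (vowel merger): muwuyoni → muwuyone
  rule 5 (unconditioned shift): no change (muwuyone)
  rule 6 (palatalisation): no change (muwuyone)
  ⇒ as a loan: muwuyone
Irvasic 'muwuyone' matches the loan outcome 'muwuyone', not the inherited 'muwuyun' — it skipped the early Irvasic changes, so it was borrowed from Katasish.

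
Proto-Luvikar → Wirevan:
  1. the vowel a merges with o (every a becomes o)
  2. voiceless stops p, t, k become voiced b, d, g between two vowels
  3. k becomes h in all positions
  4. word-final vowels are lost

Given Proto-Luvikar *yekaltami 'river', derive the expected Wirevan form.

Wirevan: *yekaltami > yekoltomi > yegoltomi > yegoltom  (by vowel merger, intervocalic voicing, apocope)

yegoltom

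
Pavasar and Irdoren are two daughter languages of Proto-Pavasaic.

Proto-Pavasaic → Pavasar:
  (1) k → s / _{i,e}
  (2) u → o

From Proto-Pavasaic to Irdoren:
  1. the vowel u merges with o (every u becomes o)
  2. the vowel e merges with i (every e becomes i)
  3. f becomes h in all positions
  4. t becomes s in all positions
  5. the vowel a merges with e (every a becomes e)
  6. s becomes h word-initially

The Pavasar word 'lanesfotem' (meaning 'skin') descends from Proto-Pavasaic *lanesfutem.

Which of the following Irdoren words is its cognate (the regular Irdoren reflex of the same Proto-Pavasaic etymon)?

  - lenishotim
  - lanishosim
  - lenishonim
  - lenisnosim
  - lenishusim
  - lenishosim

lenishosim

Irdoren: *lanesfutem
  lanesfutem → lanesfotem   [vowel merger]
  lanesfotem → lanisfotim   [vowel merger]
  lanisfotim → lanishotim   [unconditioned shift]
  lanishotim → lanishosim   [unconditioned shift]
  lanishosim → lenishosim   [vowel merger]
  lenishosim (rule 6 does not apply)
  giving Irdoren lenishosim.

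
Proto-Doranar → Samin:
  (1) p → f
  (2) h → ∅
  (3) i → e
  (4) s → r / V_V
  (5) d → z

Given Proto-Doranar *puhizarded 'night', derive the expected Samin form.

fuezarzez

Samin: start from *puhizarded.
  rule 1 (unconditioned shift): puhizarded → fuhizarded
  rule 2 (h-loss): fuhizarded → fuizarded
  rule 3 (vowel merger): fuizarded → fuezarded
  rule 4: no change — fuezarded
  rule 5 (unconditioned shift): fuezarded → fuezarzez
  ⇒ Samin fuezarzez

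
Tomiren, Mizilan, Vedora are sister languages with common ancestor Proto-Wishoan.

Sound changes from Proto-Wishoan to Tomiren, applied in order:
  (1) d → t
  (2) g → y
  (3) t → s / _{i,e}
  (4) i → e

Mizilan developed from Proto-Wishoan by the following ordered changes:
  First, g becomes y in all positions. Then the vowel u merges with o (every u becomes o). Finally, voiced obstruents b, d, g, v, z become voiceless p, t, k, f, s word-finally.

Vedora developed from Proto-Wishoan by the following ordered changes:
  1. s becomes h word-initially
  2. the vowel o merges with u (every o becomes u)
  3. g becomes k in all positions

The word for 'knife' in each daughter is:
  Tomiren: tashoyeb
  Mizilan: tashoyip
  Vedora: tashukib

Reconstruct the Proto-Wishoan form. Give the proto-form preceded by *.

Position 5: Tomiren has o, Mizilan has o, Vedora has u. Tomiren preserves o here (none of its changes turn any other segment into o), so the proto-segment is *o.
Position 6: Tomiren has y, Mizilan has y, Vedora has k. Taking the neighbouring segments as reconstructed: Tomiren y could go back to *g or *y; Mizilan y could go back to *g or *y; Vedora k could go back to *k or *g — the one source consistent with every daughter is *g.
Position 8: Tomiren has b, Mizilan has p, Vedora has b. Tomiren preserves b here (none of its changes turn any other segment into b), so the proto-segment is *b.
Continuing position by position gives *tashogib; check it forward:
Tomiren: *tashogib
  tashogib (rule 1 does not apply)
  tashogib → tashoyib   [unconditioned shift]
  tashoyib (rule 3 does not apply)
  tashoyib → tashoyeb   [vowel merger]
  giving Tomiren tashoyeb.
Mizilan: *tashogib
  tashogib → tashoyib   [unconditioned shift]
  tashoyib (rule 2 does not apply)
  tashoyib → tashoyip   [final devoicing]
  giving Mizilan tashoyip.
Vedora: *tashogib > tashugib > tashukib  (by vowel merger, unconditioned shift)
No other proto-form is consistent with every reflex, so the reconstruction is *tashogib.

*tashogib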